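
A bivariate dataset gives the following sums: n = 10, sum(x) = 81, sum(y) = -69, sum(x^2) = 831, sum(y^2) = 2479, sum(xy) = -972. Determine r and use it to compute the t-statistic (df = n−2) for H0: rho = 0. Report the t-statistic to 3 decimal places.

Numerator: nΣxy − (Σx)(Σy) = 10·(-972) − (81)(-69) = -4131
Denominator: √[(nΣx²−(Σx)²)(nΣy²−(Σy)²)]
  nΣx²−(Σx)² = 10·831 − 6561 = 1749;  nΣy²−(Σy)² = 10·2479 − 4761 = 20029
  √(1749·20029) = √35030721 = 5918.6756
r = -4131 / 5918.6756 = -0.6980
t = r·√(n−2)/√(1−r²) = -0.6980·√8 / √(1−0.487204) = -1.974242 / 0.716098 = -2.757

-2.757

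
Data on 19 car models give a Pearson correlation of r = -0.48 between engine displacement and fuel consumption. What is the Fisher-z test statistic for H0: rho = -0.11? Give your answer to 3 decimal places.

-1.650

Fisher z: atanh(-0.48) = -0.522984, atanh(-0.11) = -0.110447
z = (z_r − z_0)·√(n−3) = (-0.522984 − (-0.110447))·√16 = -0.412537 · 4.000000 = -1.650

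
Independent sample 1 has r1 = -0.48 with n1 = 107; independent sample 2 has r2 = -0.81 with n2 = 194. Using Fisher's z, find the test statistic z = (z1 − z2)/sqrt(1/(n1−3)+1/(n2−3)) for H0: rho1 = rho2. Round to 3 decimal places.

4.957

Fisher z-transforms: z1 = atanh(-0.48) = -0.522984, z2 = atanh(-0.81) = -1.127029; difference d = 0.604045
Var(d) = 1/104 + 1/191 = 0.0096154 + 0.0052356 = 0.0148510
z = d/√Var(d) = 0.604045 / √0.0148510 = 0.604045 / 0.121865 = 4.957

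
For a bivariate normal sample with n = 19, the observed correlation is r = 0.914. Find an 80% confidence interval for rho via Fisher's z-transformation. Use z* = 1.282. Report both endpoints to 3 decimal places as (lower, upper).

z_r = atanh(0.914) = 1.551302;  SE = 1/√(n−3) = 1/√16 = 0.250000
z-limits: 1.551302 ± 1.282·0.250000 = 1.551302 ± 0.320500 = [1.230802, 1.871802]
ρ-limits: (tanh 1.230802, tanh 1.871802) = (0.843, 0.954)

(0.843, 0.954)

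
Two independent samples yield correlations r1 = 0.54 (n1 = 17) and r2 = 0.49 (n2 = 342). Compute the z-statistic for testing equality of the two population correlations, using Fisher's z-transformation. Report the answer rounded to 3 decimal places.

z1 = atanh(0.54) = 0.604156,  z2 = atanh(0.49) = 0.536060
SE = √(1/(n1−3) + 1/(n2−3)) = √(1/14 + 1/339) = √(0.0714286 + 0.0029499) = √0.0743785 = 0.272724
z = (z1 − z2)/SE = (0.604156 − 0.536060) / 0.272724 = 0.068096 / 0.272724 = 0.250

0.250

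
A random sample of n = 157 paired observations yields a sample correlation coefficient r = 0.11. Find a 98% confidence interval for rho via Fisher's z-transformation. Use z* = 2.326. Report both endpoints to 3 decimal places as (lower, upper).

Fisher z: z_r = atanh(r) = ½·ln((1+0.11)/(1−0.11)) = 0.110447
SE(z) = 1/√(n−3) = 1/√154 = 0.080582
98% ⇒ z* = 2.326; margin = 2.326·0.080582 = 0.187434
CI on z-scale: (-0.076987, 0.297881)
Back-transform: tanh(-0.076987) = -0.076835, tanh(0.297881) = 0.289372

(-0.077, 0.289)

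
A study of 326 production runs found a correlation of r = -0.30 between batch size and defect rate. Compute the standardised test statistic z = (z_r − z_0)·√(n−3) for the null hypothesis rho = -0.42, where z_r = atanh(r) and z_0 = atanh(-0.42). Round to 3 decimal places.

Fisher z: atanh(-0.30) = -0.309520, atanh(-0.42) = -0.447692
z = (z_r − z_0)·√(n−3) = (-0.309520 − (-0.447692))·√323 = 0.138172 · 17.972201 = 2.483

2.483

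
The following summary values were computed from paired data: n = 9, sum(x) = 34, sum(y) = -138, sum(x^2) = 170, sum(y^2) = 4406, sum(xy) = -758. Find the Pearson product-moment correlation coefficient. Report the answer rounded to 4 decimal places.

-0.7672

S_xy = nΣxy − ΣxΣy = 9·(-758) − 34·(-138) = -6822 − (-4692) = -2130
S_xx = nΣx² − (Σx)² = 9·170 − 34² = 1530 − 1156 = 374
S_yy = nΣy² − (Σy)² = 9·4406 − (-138)² = 39654 − 19044 = 20610
r = S_xy / √(S_xx·S_yy) = -2130 / √(374·20610) = -2130 / √7708140 = -2130 / 2776.3537 = -0.7672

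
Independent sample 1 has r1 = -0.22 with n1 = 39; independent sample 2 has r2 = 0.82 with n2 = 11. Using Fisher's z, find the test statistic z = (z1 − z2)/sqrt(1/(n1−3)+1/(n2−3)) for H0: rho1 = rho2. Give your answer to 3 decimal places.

-3.532

z1 = atanh(-0.22) = -0.223656,  z2 = atanh(0.82) = 1.156817
SE = √(1/(n1−3) + 1/(n2−3)) = √(1/36 + 1/8) = √(0.0277778 + 0.1250000) = √0.1527778 = 0.390868
z = (z1 − z2)/SE = (-0.223656 − 1.156817) / 0.390868 = -1.380473 / 0.390868 = -3.532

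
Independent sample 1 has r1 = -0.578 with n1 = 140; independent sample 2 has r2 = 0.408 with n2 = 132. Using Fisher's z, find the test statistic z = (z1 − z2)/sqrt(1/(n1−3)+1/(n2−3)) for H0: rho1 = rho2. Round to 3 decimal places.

-8.906

z1 = atanh(-0.578) = -0.659454,  z2 = atanh(0.408) = 0.433209
SE = √(1/(n1−3) + 1/(n2−3)) = √(1/137 + 1/129) = √(0.0072993 + 0.0077519) = √0.0150512 = 0.122683
z = (z1 − z2)/SE = (-0.659454 − 0.433209) / 0.122683 = -1.092663 / 0.122683 = -8.906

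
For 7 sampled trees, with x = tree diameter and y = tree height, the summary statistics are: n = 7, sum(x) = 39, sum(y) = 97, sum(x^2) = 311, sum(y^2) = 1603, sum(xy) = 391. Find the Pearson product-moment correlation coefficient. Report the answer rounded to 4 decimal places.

Numerator: nΣxy − (Σx)(Σy) = 7·391 − (39)(97) = -1046
Denominator: √[(nΣx²−(Σx)²)(nΣy²−(Σy)²)]
  nΣx²−(Σx)² = 7·311 − 1521 = 656;  nΣy²−(Σy)² = 7·1603 − 9409 = 1812
  √(656·1812) = √1188672 = 1090.2624
r = -1046 / 1090.2624 = -0.9594

-0.9594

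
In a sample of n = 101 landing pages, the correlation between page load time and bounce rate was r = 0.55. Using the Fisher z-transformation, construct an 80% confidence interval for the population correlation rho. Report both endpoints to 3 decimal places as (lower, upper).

(0.453, 0.634)

Fisher z: z_r = atanh(r) = ½·ln((1+0.55)/(1−0.55)) = 0.618381
SE(z) = 1/√(n−3) = 1/√98 = 0.101015
80% ⇒ z* = 1.282; margin = 1.282·0.101015 = 0.129501
CI on z-scale: (0.488880, 0.747882)
Back-transform: tanh(0.488880) = 0.453327, tanh(0.747882) = 0.633884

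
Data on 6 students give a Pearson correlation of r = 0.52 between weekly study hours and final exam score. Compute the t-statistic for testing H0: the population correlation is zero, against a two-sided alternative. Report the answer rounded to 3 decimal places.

1.218

t = r·√(n−2) / √(1−r²) with r = 0.52, n = 6
  = 0.52·√4 / √(1 − 0.2704)
  = 0.52·2.000000 / 0.854166
  = 1.040000 / 0.854166 = 1.218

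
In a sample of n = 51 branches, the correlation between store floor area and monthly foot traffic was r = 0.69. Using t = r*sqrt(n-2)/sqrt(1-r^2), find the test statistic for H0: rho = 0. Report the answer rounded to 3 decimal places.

6.673

t = r·√(n−2) / √(1−r²) with r = 0.69, n = 51
  = 0.69·√49 / √(1 − 0.4761)
  = 0.69·7.000000 / 0.723809
  = 4.830000 / 0.723809 = 6.673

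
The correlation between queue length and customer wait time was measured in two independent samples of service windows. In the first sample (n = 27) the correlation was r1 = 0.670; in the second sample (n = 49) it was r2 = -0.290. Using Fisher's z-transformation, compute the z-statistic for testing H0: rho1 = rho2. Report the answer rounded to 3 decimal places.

4.405

Fisher z-transforms: z1 = atanh(0.670) = 0.810743, z2 = atanh(-0.290) = -0.298566; difference d = 1.109309
Var(d) = 1/24 + 1/46 = 0.0416667 + 0.0217391 = 0.0634058
z = d/√Var(d) = 1.109309 / √0.0634058 = 1.109309 / 0.251805 = 4.405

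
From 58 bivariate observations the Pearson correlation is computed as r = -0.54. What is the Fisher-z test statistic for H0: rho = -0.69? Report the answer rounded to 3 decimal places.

z_r = atanh(-0.54) = -0.604156,  z_0 = atanh(-0.69) = -0.847956
SE = 1/√(n−3) = 1/√55 = 0.134840
z = (z_r − z_0)/SE = (-0.604156 − (-0.847956)) / 0.134840 = 0.243800 / 0.134840 = 1.808

1.808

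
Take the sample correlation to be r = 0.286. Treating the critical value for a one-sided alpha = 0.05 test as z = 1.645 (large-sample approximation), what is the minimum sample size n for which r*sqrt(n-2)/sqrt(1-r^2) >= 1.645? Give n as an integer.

33

r√(n−2)/√(1−r²) ≥ 1.645  ⇔  n−2 ≥ (1.645)²·(1−r²)/r²
(1−r²)/r² = (1−0.081796)/0.081796 = 11.2255
n ≥ 2 + 2.706025·11.2255 = 2 + 30.3765 = 32.3765
⌈32.3765⌉ = 33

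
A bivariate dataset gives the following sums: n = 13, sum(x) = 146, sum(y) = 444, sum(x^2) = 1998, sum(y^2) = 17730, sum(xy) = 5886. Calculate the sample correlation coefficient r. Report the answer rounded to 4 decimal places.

S_xy = nΣxy − ΣxΣy = 13·5886 − 146·444 = 76518 − 64824 = 11694
S_xx = nΣx² − (Σx)² = 13·1998 − 146² = 25974 − 21316 = 4658
S_yy = nΣy² − (Σy)² = 13·17730 − 444² = 230490 − 197136 = 33354
r = S_xy / √(S_xx·S_yy) = 11694 / √(4658·33354) = 11694 / √155362932 = 11694 / 12464.4668 = 0.9382

0.9382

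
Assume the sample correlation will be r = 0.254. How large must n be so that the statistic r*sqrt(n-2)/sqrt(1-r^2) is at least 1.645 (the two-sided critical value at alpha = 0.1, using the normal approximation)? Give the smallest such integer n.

42

r√(n−2)/√(1−r²) ≥ 1.645  ⇔  n−2 ≥ (1.645)²·(1−r²)/r²
(1−r²)/r² = (1−0.064516)/0.064516 = 14.5000
n ≥ 2 + 2.706025·14.5000 = 2 + 39.2374 = 41.2374
⌈41.2374⌉ = 42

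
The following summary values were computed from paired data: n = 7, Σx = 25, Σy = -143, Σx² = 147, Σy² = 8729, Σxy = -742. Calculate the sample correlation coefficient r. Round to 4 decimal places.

S_xy = nΣxy − ΣxΣy = 7·(-742) − 25·(-143) = -5194 − (-3575) = -1619
S_xx = nΣx² − (Σx)² = 7·147 − 25² = 1029 − 625 = 404
S_yy = nΣy² − (Σy)² = 7·8729 − (-143)² = 61103 − 20449 = 40654
r = S_xy / √(S_xx·S_yy) = -1619 / √(404·40654) = -1619 / √16424216 = -1619 / 4052.6801 = -0.3995

-0.3995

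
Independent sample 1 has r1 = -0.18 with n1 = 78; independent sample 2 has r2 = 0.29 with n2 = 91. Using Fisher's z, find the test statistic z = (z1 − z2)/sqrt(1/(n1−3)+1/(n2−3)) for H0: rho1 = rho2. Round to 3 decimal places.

Fisher z-transforms: z1 = atanh(-0.18) = -0.181983, z2 = atanh(0.29) = 0.298566; difference d = -0.480549
Var(d) = 1/75 + 1/88 = 0.0133333 + 0.0113636 = 0.0246969
z = d/√Var(d) = -0.480549 / √0.0246969 = -0.480549 / 0.157152 = -3.058

-3.058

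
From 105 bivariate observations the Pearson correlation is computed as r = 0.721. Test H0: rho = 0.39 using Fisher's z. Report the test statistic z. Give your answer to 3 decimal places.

Fisher z: atanh(0.721) = 0.909725, atanh(0.39) = 0.411800
z = (z_r − z_0)·√(n−3) = (0.909725 − 0.411800)·√102 = 0.497925 · 10.099505 = 5.029

5.029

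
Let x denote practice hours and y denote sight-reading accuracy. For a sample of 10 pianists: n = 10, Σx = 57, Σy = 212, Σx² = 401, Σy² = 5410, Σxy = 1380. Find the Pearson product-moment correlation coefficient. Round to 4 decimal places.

0.6501

S_xy = nΣxy − ΣxΣy = 10·1380 − 57·212 = 13800 − 12084 = 1716
S_xx = nΣx² − (Σx)² = 10·401 − 57² = 4010 − 3249 = 761
S_yy = nΣy² − (Σy)² = 10·5410 − 212² = 54100 − 44944 = 9156
r = S_xy / √(S_xx·S_yy) = 1716 / √(761·9156) = 1716 / √6967716 = 1716 / 2639.6432 = 0.6501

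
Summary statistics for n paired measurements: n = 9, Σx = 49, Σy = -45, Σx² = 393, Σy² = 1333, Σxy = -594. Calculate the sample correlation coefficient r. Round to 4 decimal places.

Numerator: nΣxy − (Σx)(Σy) = 9·(-594) − (49)(-45) = -3141
Denominator: √[(nΣx²−(Σx)²)(nΣy²−(Σy)²)]
  nΣx²−(Σx)² = 9·393 − 2401 = 1136;  nΣy²−(Σy)² = 9·1333 − 2025 = 9972
  √(1136·9972) = √11328192 = 3365.7380
r = -3141 / 3365.7380 = -0.9332

-0.9332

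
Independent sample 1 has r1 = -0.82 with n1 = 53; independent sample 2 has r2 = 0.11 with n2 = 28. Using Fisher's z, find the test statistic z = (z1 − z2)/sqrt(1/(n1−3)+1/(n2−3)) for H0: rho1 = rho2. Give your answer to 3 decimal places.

z1 = atanh(-0.82) = -1.156817,  z2 = atanh(0.11) = 0.110447
SE = √(1/(n1−3) + 1/(n2−3)) = √(1/50 + 1/25) = √(0.0200000 + 0.0400000) = √0.0600000 = 0.244949
z = (z1 − z2)/SE = (-1.156817 − 0.110447) / 0.244949 = -1.267264 / 0.244949 = -5.174

-5.174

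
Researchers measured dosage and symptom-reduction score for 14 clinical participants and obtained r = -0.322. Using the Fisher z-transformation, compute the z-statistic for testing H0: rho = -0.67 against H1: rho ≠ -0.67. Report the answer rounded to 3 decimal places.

z_r = atanh(-0.322) = -0.333877,  z_0 = atanh(-0.67) = -0.810743
SE = 1/√(n−3) = 1/√11 = 0.301511
z = (z_r − z_0)/SE = (-0.333877 − (-0.810743)) / 0.301511 = 0.476866 / 0.301511 = 1.582

1.582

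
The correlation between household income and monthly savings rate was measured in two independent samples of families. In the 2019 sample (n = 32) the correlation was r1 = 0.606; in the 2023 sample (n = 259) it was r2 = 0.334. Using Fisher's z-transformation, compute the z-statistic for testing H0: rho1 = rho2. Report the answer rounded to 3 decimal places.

1.813

z1 = atanh(0.606) = 0.702575,  z2 = atanh(0.334) = 0.347324
SE = √(1/(n1−3) + 1/(n2−3)) = √(1/29 + 1/256) = √(0.0344828 + 0.0039062) = √0.0383890 = 0.195931
z = (z1 − z2)/SE = (0.702575 − 0.347324) / 0.195931 = 0.355251 / 0.195931 = 1.813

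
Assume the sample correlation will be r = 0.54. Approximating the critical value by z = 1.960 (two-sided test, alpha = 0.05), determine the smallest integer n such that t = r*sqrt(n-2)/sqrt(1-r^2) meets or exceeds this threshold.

Need r·√(n−2)/√(1−r²) ≥ 1.960
√(n−2) ≥ 1.960·√(1−0.2916) / 0.54 = 1.960·0.841665 / 0.54 = 3.0549
n−2 ≥ 9.3324  ⇒  n ≥ 11.3324
Smallest integer n = 12

12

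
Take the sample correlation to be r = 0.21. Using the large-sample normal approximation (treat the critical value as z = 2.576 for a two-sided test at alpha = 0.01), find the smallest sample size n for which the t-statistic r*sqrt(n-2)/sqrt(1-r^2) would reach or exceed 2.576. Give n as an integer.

r√(n−2)/√(1−r²) ≥ 2.576  ⇔  n−2 ≥ (2.576)²·(1−r²)/r²
(1−r²)/r² = (1−0.0441)/0.0441 = 21.6757
n ≥ 2 + 6.635776·21.6757 = 2 + 143.8351 = 145.8351
⌈145.8351⌉ = 146

146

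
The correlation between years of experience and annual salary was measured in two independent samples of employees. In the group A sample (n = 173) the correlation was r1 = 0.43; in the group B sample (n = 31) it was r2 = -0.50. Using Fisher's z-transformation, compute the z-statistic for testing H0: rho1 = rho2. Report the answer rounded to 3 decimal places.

4.948

z1 = atanh(0.43) = 0.459897,  z2 = atanh(-0.50) = -0.549306
SE = √(1/(n1−3) + 1/(n2−3)) = √(1/170 + 1/28) = √(0.0058824 + 0.0357143) = √0.0415967 = 0.203953
z = (z1 − z2)/SE = (0.459897 − (-0.549306)) / 0.203953 = 1.009203 / 0.203953 = 4.948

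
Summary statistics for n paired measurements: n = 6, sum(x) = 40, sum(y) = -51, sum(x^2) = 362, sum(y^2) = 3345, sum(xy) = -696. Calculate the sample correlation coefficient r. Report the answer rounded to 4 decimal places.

-0.6757

Numerator: nΣxy − (Σx)(Σy) = 6·(-696) − (40)(-51) = -2136
Denominator: √[(nΣx²−(Σx)²)(nΣy²−(Σy)²)]
  nΣx²−(Σx)² = 6·362 − 1600 = 572;  nΣy²−(Σy)² = 6·3345 − 2601 = 17469
  √(572·17469) = √9992268 = 3161.0549
r = -2136 / 3161.0549 = -0.6757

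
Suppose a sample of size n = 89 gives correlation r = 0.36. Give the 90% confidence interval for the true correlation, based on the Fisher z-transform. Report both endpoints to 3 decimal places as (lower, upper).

z_r = atanh(0.36) = 0.376886;  SE = 1/√(n−3) = 1/√86 = 0.107833
z-limits: 0.376886 ± 1.645·0.107833 = 0.376886 ± 0.177385 = [0.199501, 0.554271]
ρ-limits: (tanh 0.199501, tanh 0.554271) = (0.197, 0.504)

(0.197, 0.504)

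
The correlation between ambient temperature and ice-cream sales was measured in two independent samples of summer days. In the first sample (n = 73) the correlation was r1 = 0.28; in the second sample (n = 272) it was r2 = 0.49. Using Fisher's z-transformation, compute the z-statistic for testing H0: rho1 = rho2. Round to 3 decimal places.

-1.851

Fisher z-transforms: z1 = atanh(0.28) = 0.287682, z2 = atanh(0.49) = 0.536060; difference d = -0.248378
Var(d) = 1/70 + 1/269 = 0.0142857 + 0.0037175 = 0.0180032
z = d/√Var(d) = -0.248378 / √0.0180032 = -0.248378 / 0.134176 = -1.851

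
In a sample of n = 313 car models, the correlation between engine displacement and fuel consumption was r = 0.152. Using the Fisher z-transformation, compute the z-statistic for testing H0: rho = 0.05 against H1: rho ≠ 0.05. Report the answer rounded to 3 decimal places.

1.816

z_r = atanh(0.152) = 0.153187,  z_0 = atanh(0.05) = 0.050042
SE = 1/√(n−3) = 1/√310 = 0.056796
z = (z_r − z_0)/SE = (0.153187 − 0.050042) / 0.056796 = 0.103145 / 0.056796 = 1.816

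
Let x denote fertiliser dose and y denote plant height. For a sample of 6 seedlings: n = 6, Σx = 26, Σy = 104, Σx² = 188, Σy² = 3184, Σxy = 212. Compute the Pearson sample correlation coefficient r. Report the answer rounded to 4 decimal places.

-0.7399

Numerator: nΣxy − (Σx)(Σy) = 6·212 − (26)(104) = -1432
Denominator: √[(nΣx²−(Σx)²)(nΣy²−(Σy)²)]
  nΣx²−(Σx)² = 6·188 − 676 = 452;  nΣy²−(Σy)² = 6·3184 − 10816 = 8288
  √(452·8288) = √3746176 = 1935.5041
r = -1432 / 1935.5041 = -0.7399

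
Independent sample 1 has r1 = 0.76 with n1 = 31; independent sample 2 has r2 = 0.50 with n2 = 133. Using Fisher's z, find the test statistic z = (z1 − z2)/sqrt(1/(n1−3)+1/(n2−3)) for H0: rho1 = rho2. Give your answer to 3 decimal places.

2.145

z1 = atanh(0.76) = 0.996215,  z2 = atanh(0.50) = 0.549306
SE = √(1/(n1−3) + 1/(n2−3)) = √(1/28 + 1/130) = √(0.0357143 + 0.0076923) = √0.0434066 = 0.208343
z = (z1 − z2)/SE = (0.996215 − 0.549306) / 0.208343 = 0.446909 / 0.208343 = 2.145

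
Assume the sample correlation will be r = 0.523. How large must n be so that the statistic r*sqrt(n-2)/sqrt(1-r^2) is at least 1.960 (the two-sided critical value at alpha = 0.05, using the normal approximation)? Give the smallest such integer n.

13

r√(n−2)/√(1−r²) ≥ 1.960  ⇔  n−2 ≥ (1.960)²·(1−r²)/r²
(1−r²)/r² = (1−0.273529)/0.273529 = 2.6559
n ≥ 2 + 3.8416·2.6559 = 2 + 10.2029 = 12.2029
⌈12.2029⌉ = 13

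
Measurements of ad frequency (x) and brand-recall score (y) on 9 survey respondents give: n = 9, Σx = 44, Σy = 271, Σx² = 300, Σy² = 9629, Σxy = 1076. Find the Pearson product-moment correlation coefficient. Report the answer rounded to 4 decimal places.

-0.7048

Numerator: nΣxy − (Σx)(Σy) = 9·1076 − (44)(271) = -2240
Denominator: √[(nΣx²−(Σx)²)(nΣy²−(Σy)²)]
  nΣx²−(Σx)² = 9·300 − 1936 = 764;  nΣy²−(Σy)² = 9·9629 − 73441 = 13220
  √(764·13220) = √10100080 = 3178.0623
r = -2240 / 3178.0623 = -0.7048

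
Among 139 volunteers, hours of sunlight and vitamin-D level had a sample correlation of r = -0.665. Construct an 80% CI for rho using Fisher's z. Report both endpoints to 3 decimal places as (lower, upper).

Fisher z: z_r = atanh(r) = ½·ln((1+(-0.665))/(1−(-0.665))) = -0.801725
SE(z) = 1/√(n−3) = 1/√136 = 0.085749
80% ⇒ z* = 1.282; margin = 1.282·0.085749 = 0.109930
CI on z-scale: (-0.911655, -0.691795)
Back-transform: tanh(-0.911655) = -0.721926, tanh(-0.691795) = -0.599134

(-0.722, -0.599)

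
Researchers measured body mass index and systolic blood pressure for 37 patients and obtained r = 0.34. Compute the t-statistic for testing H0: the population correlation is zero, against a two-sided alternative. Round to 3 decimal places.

2.139

t = r·√(n−2) / √(1−r²) with r = 0.34, n = 37
  = 0.34·√35 / √(1 − 0.1156)
  = 0.34·5.916080 / 0.940425
  = 2.011467 / 0.940425 = 2.139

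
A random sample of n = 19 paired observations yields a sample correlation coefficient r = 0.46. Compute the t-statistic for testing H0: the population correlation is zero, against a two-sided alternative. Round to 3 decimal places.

t = r·√(n−2) / √(1−r²) with r = 0.46, n = 19
  = 0.46·√17 / √(1 − 0.2116)
  = 0.46·4.123106 / 0.887919
  = 1.896629 / 0.887919 = 2.136

2.136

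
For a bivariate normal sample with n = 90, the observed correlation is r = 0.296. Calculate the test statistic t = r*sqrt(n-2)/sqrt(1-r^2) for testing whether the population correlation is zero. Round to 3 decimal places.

2.907

t = r·√(n−2) / √(1−r²) with r = 0.296, n = 90
  = 0.296·√88 / √(1 − 0.087616)
  = 0.296·9.380832 / 0.955188
  = 2.776726 / 0.955188 = 2.907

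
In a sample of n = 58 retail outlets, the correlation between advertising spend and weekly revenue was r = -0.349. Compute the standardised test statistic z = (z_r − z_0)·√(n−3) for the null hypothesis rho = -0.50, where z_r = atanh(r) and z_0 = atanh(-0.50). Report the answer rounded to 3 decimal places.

1.372

z_r = atanh(-0.349) = -0.364305,  z_0 = atanh(-0.50) = -0.549306
SE = 1/√(n−3) = 1/√55 = 0.134840
z = (z_r − z_0)/SE = (-0.364305 − (-0.549306)) / 0.134840 = 0.185001 / 0.134840 = 1.372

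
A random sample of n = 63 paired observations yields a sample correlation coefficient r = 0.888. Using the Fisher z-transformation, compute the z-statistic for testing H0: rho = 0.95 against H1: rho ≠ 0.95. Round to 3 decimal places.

z_r = atanh(0.888) = 1.412387,  z_0 = atanh(0.95) = 1.831781
SE = 1/√(n−3) = 1/√60 = 0.129099
z = (z_r − z_0)/SE = (1.412387 − 1.831781) / 0.129099 = -0.419394 / 0.129099 = -3.249

-3.249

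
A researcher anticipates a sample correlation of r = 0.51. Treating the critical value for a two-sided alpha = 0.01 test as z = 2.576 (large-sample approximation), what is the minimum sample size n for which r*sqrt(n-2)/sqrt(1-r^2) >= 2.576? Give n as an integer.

21

Need r·√(n−2)/√(1−r²) ≥ 2.576
√(n−2) ≥ 2.576·√(1−0.2601) / 0.51 = 2.576·0.860174 / 0.51 = 4.3447
n−2 ≥ 18.8764  ⇒  n ≥ 20.8764
Smallest integer n = 21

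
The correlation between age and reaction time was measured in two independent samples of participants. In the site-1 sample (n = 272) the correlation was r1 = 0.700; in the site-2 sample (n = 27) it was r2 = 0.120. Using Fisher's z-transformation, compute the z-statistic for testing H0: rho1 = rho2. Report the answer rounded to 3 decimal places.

3.505

z1 = atanh(0.700) = 0.867301,  z2 = atanh(0.120) = 0.120581
SE = √(1/(n1−3) + 1/(n2−3)) = √(1/269 + 1/24) = √(0.0037175 + 0.0416667) = √0.0453842 = 0.213036
z = (z1 − z2)/SE = (0.867301 − 0.120581) / 0.213036 = 0.746720 / 0.213036 = 3.505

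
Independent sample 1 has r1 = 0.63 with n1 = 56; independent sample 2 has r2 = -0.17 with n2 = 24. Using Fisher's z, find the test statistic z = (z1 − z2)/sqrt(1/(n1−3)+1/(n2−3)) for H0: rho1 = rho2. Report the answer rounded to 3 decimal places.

3.541

z1 = atanh(0.63) = 0.741416,  z2 = atanh(-0.17) = -0.171667
SE = √(1/(n1−3) + 1/(n2−3)) = √(1/53 + 1/21) = √(0.0188679 + 0.0476190) = √0.0664869 = 0.257851
z = (z1 − z2)/SE = (0.741416 − (-0.171667)) / 0.257851 = 0.913083 / 0.257851 = 3.541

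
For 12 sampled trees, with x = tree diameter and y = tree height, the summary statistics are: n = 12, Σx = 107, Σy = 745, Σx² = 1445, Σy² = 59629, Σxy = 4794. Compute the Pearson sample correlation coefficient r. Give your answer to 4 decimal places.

-0.7215

S_xy = nΣxy − ΣxΣy = 12·4794 − 107·745 = 57528 − 79715 = -22187
S_xx = nΣx² − (Σx)² = 12·1445 − 107² = 17340 − 11449 = 5891
S_yy = nΣy² − (Σy)² = 12·59629 − 745² = 715548 − 555025 = 160523
r = S_xy / √(S_xx·S_yy) = -22187 / √(5891·160523) = -22187 / √945640993 = -22187 / 30751.2763 = -0.7215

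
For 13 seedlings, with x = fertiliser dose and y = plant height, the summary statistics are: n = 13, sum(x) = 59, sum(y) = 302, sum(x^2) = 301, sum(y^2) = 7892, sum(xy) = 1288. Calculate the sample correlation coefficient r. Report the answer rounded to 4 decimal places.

-0.4841

S_xy = nΣxy − ΣxΣy = 13·1288 − 59·302 = 16744 − 17818 = -1074
S_xx = nΣx² − (Σx)² = 13·301 − 59² = 3913 − 3481 = 432
S_yy = nΣy² − (Σy)² = 13·7892 − 302² = 102596 − 91204 = 11392
r = S_xy / √(S_xx·S_yy) = -1074 / √(432·11392) = -1074 / √4921344 = -1074 / 2218.4102 = -0.4841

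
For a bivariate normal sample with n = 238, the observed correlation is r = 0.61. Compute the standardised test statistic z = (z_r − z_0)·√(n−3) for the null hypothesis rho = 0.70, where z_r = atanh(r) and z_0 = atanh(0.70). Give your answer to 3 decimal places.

Fisher z: atanh(0.61) = 0.708921, atanh(0.70) = 0.867301
z = (z_r − z_0)·√(n−3) = (0.708921 − 0.867301)·√235 = -0.158380 · 15.329710 = -2.428

-2.428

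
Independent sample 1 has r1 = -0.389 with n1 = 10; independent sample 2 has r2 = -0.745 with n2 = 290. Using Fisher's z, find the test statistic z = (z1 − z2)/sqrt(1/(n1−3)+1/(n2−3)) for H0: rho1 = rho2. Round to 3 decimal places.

z1 = atanh(-0.389) = -0.410621,  z2 = atanh(-0.745) = -0.961623
SE = √(1/(n1−3) + 1/(n2−3)) = √(1/7 + 1/287) = √(0.1428571 + 0.0034843) = √0.1463414 = 0.382546
z = (z1 − z2)/SE = (-0.410621 − (-0.961623)) / 0.382546 = 0.551002 / 0.382546 = 1.440

1.440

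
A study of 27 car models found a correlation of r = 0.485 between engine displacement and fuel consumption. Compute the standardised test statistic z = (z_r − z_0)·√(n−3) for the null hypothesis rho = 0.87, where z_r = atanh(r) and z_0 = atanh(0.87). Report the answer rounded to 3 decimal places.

-3.937

z_r = atanh(0.485) = 0.529502,  z_0 = atanh(0.87) = 1.333080
SE = 1/√(n−3) = 1/√24 = 0.204124
z = (z_r − z_0)/SE = (0.529502 − 1.333080) / 0.204124 = -0.803578 / 0.204124 = -3.937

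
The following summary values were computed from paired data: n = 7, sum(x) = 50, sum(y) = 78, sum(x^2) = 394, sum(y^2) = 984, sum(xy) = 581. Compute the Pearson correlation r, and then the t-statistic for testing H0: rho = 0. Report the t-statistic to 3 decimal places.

Numerator: nΣxy − (Σx)(Σy) = 7·581 − (50)(78) = 167
Denominator: √[(nΣx²−(Σx)²)(nΣy²−(Σy)²)]
  nΣx²−(Σx)² = 7·394 − 2500 = 258;  nΣy²−(Σy)² = 7·984 − 6084 = 804
  √(258·804) = √207432 = 455.4470
r = 167 / 455.4470 = 0.3667
t = r·√(n−2)/√(1−r²) = 0.3667·√5 / √(1−0.134469) = 0.819966 / 0.930339 = 0.881

0.881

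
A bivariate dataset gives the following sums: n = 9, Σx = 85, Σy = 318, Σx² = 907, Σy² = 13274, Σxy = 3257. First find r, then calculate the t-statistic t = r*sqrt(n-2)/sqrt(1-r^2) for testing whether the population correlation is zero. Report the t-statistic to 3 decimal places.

1.744

S_xy = nΣxy − ΣxΣy = 9·3257 − 85·318 = 29313 − 27030 = 2283
S_xx = nΣx² − (Σx)² = 9·907 − 85² = 8163 − 7225 = 938
S_yy = nΣy² − (Σy)² = 9·13274 − 318² = 119466 − 101124 = 18342
r = S_xy / √(S_xx·S_yy) = 2283 / √(938·18342) = 2283 / √17204796 = 2283 / 4147.8664 = 0.5504
t = r·√(n−2)/√(1−r²) = 0.5504·√7 / √(1−0.302940) = 1.456222 / 0.834901 = 1.744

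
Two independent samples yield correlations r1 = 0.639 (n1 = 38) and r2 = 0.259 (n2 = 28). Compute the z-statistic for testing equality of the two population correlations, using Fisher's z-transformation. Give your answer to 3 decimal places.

1.877

z1 = atanh(0.639) = 0.756482,  z2 = atanh(0.259) = 0.265036
SE = √(1/(n1−3) + 1/(n2−3)) = √(1/35 + 1/25) = √(0.0285714 + 0.0400000) = √0.0685714 = 0.261861
z = (z1 − z2)/SE = (0.756482 − 0.265036) / 0.261861 = 0.491446 / 0.261861 = 1.877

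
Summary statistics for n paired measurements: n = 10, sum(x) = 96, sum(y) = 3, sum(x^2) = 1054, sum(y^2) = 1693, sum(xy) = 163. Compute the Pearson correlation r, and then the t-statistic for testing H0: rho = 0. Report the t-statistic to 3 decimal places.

S_xy = nΣxy − ΣxΣy = 10·163 − 96·3 = 1630 − 288 = 1342
S_xx = nΣx² − (Σx)² = 10·1054 − 96² = 10540 − 9216 = 1324
S_yy = nΣy² − (Σy)² = 10·1693 − 3² = 16930 − 9 = 16921
r = S_xy / √(S_xx·S_yy) = 1342 / √(1324·16921) = 1342 / √22403404 = 1342 / 4733.2234 = 0.2835
t = r·√(n−2)/√(1−r²) = 0.2835·√8 / √(1−0.080372) = 0.801859 / 0.958972 = 0.836

0.836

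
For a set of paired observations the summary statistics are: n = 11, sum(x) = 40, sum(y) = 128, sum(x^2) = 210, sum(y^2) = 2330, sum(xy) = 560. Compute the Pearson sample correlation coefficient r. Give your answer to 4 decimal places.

0.4059

S_xy = nΣxy − ΣxΣy = 11·560 − 40·128 = 6160 − 5120 = 1040
S_xx = nΣx² − (Σx)² = 11·210 − 40² = 2310 − 1600 = 710
S_yy = nΣy² − (Σy)² = 11·2330 − 128² = 25630 − 16384 = 9246
r = S_xy / √(S_xx·S_yy) = 1040 / √(710·9246) = 1040 / √6564660 = 1040 / 2562.1592 = 0.4059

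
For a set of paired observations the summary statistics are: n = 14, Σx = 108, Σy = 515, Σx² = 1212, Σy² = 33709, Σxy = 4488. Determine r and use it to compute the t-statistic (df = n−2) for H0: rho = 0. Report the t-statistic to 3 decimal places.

S_xy = nΣxy − ΣxΣy = 14·4488 − 108·515 = 62832 − 55620 = 7212
S_xx = nΣx² − (Σx)² = 14·1212 − 108² = 16968 − 11664 = 5304
S_yy = nΣy² − (Σy)² = 14·33709 − 515² = 471926 − 265225 = 206701
r = S_xy / √(S_xx·S_yy) = 7212 / √(5304·206701) = 7212 / √1096342104 = 7212 / 33111.0571 = 0.2178
t = r·√(n−2)/√(1−r²) = 0.2178·√12 / √(1−0.047437) = 0.754481 / 0.975993 = 0.773

0.773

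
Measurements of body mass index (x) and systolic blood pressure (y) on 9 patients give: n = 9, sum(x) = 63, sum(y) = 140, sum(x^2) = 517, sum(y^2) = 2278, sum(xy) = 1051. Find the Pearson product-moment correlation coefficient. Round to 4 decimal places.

Numerator: nΣxy − (Σx)(Σy) = 9·1051 − (63)(140) = 639
Denominator: √[(nΣx²−(Σx)²)(nΣy²−(Σy)²)]
  nΣx²−(Σx)² = 9·517 − 3969 = 684;  nΣy²−(Σy)² = 9·2278 − 19600 = 902
  √(684·902) = √616968 = 785.4731
r = 639 / 785.4731 = 0.8135

0.8135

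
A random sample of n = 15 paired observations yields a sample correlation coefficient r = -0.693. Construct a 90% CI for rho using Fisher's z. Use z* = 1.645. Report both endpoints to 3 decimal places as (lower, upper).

Fisher z: z_r = atanh(r) = ½·ln((1+(-0.693))/(1−(-0.693))) = -0.853705
SE(z) = 1/√(n−3) = 1/√12 = 0.288675
90% ⇒ z* = 1.645; margin = 1.645·0.288675 = 0.474870
CI on z-scale: (-1.328575, -0.378835)
Back-transform: tanh(-1.328575) = -0.868901, tanh(-0.378835) = -0.361695

(-0.869, -0.362)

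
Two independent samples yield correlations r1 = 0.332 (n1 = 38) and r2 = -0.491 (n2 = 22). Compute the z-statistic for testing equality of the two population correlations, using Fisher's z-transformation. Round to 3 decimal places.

Fisher z-transforms: z1 = atanh(0.332) = 0.345074, z2 = atanh(-0.491) = -0.537377; difference d = 0.882451
Var(d) = 1/35 + 1/19 = 0.0285714 + 0.0526316 = 0.0812030
z = d/√Var(d) = 0.882451 / √0.0812030 = 0.882451 / 0.284961 = 3.097

3.097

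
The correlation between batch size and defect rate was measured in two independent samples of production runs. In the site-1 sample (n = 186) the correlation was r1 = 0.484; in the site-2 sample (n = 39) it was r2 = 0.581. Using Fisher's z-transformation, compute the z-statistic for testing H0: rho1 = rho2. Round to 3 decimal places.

-0.745

Fisher z-transforms: z1 = atanh(0.484) = 0.528195, z2 = atanh(0.581) = 0.663971; difference d = -0.135776
Var(d) = 1/183 + 1/36 = 0.0054645 + 0.0277778 = 0.0332423
z = d/√Var(d) = -0.135776 / √0.0332423 = -0.135776 / 0.182325 = -0.745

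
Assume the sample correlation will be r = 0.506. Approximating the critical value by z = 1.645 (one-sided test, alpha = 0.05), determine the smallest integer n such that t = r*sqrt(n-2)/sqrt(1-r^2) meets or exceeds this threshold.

Need r·√(n−2)/√(1−r²) ≥ 1.645
√(n−2) ≥ 1.645·√(1−0.256036) / 0.506 = 1.645·0.862533 / 0.506 = 2.8041
n−2 ≥ 7.8630  ⇒  n ≥ 9.8630
Smallest integer n = 10

10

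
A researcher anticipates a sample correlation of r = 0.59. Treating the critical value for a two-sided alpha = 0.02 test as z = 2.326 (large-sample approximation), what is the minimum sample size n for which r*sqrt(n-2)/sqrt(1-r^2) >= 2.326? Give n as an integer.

r√(n−2)/√(1−r²) ≥ 2.326  ⇔  n−2 ≥ (2.326)²·(1−r²)/r²
(1−r²)/r² = (1−0.3481)/0.3481 = 1.8727
n ≥ 2 + 5.410276·1.8727 = 2 + 10.1318 = 12.1318
⌈12.1318⌉ = 13

13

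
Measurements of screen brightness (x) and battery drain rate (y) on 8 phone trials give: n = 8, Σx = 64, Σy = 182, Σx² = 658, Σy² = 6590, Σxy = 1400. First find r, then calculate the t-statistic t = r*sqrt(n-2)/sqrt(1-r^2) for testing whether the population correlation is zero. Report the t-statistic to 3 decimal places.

-0.230

Numerator: nΣxy − (Σx)(Σy) = 8·1400 − (64)(182) = -448
Denominator: √[(nΣx²−(Σx)²)(nΣy²−(Σy)²)]
  nΣx²−(Σx)² = 8·658 − 4096 = 1168;  nΣy²−(Σy)² = 8·6590 − 33124 = 19596
  √(1168·19596) = √22888128 = 4784.1538
r = -448 / 4784.1538 = -0.0936
t = r·√(n−2)/√(1−r²) = -0.0936·√6 / √(1−0.008761) = -0.229272 / 0.995610 = -0.230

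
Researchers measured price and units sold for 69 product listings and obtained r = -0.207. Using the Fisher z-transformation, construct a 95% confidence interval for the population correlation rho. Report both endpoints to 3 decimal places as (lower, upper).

Fisher z: z_r = atanh(r) = ½·ln((1+(-0.207))/(1−(-0.207))) = -0.210035
SE(z) = 1/√(n−3) = 1/√66 = 0.123091
95% ⇒ z* = 1.960; margin = 1.960·0.123091 = 0.241258
CI on z-scale: (-0.451293, 0.031223)
Back-transform: tanh(-0.451293) = -0.422961, tanh(0.031223) = 0.031213

(-0.423, 0.031)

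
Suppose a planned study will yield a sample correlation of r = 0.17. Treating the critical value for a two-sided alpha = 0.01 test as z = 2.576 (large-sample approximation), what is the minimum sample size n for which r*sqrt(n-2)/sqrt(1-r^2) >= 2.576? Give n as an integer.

225

r√(n−2)/√(1−r²) ≥ 2.576  ⇔  n−2 ≥ (2.576)²·(1−r²)/r²
(1−r²)/r² = (1−0.0289)/0.0289 = 33.6021
n ≥ 2 + 6.635776·33.6021 = 2 + 222.9760 = 224.9760
⌈224.9760⌉ = 225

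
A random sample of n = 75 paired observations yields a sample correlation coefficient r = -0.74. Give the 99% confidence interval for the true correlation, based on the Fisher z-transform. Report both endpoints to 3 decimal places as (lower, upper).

Fisher z: z_r = atanh(r) = ½·ln((1+(-0.74))/(1−(-0.74))) = -0.950479
SE(z) = 1/√(n−3) = 1/√72 = 0.117851
99% ⇒ z* = 2.576; margin = 2.576·0.117851 = 0.303584
CI on z-scale: (-1.254063, -0.646895)
Back-transform: tanh(-1.254063) = -0.849419, tanh(-0.646895) = -0.569576

(-0.849, -0.570)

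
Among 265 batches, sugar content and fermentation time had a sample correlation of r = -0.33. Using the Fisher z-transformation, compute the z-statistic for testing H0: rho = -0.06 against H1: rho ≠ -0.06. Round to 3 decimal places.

Fisher z: atanh(-0.33) = -0.342828, atanh(-0.06) = -0.060072
z = (z_r − z_0)·√(n−3) = (-0.342828 − (-0.060072))·√262 = -0.282756 · 16.186414 = -4.577

-4.577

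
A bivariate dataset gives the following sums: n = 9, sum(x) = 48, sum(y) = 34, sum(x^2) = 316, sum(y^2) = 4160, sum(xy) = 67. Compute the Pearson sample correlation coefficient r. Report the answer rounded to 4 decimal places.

Numerator: nΣxy − (Σx)(Σy) = 9·67 − (48)(34) = -1029
Denominator: √[(nΣx²−(Σx)²)(nΣy²−(Σy)²)]
  nΣx²−(Σx)² = 9·316 − 2304 = 540;  nΣy²−(Σy)² = 9·4160 − 1156 = 36284
  √(540·36284) = √19593360 = 4426.4387
r = -1029 / 4426.4387 = -0.2325

-0.2325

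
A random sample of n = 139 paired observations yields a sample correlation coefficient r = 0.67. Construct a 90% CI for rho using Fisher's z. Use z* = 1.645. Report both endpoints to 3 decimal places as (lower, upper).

(0.585, 0.741)

z_r = atanh(0.67) = 0.810743;  SE = 1/√(n−3) = 1/√136 = 0.085749
z-limits: 0.810743 ± 1.645·0.085749 = 0.810743 ± 0.141057 = [0.669686, 0.951800]
ρ-limits: (tanh 0.669686, tanh 0.951800) = (0.585, 0.741)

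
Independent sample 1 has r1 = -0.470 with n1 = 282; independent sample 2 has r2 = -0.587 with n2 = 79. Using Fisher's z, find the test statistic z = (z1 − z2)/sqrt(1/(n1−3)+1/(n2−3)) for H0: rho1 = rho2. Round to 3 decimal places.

z1 = atanh(-0.470) = -0.510070,  z2 = atanh(-0.587) = -0.673077
SE = √(1/(n1−3) + 1/(n2−3)) = √(1/279 + 1/76) = √(0.0035842 + 0.0131579) = √0.0167421 = 0.129391
z = (z1 − z2)/SE = (-0.510070 − (-0.673077)) / 0.129391 = 0.163007 / 0.129391 = 1.260

1.260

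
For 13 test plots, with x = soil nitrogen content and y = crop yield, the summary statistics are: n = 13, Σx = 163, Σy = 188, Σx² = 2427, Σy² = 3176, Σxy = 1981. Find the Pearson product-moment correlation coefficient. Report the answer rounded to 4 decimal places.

Numerator: nΣxy − (Σx)(Σy) = 13·1981 − (163)(188) = -4891
Denominator: √[(nΣx²−(Σx)²)(nΣy²−(Σy)²)]
  nΣx²−(Σx)² = 13·2427 − 26569 = 4982;  nΣy²−(Σy)² = 13·3176 − 35344 = 5944
  √(4982·5944) = √29613008 = 5441.7835
r = -4891 / 5441.7835 = -0.8988

-0.8988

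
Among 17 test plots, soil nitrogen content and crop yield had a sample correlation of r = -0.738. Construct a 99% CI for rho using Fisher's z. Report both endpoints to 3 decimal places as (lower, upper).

(-0.927, -0.252)

z_r = atanh(-0.738) = -0.946073;  SE = 1/√(n−3) = 1/√14 = 0.267261
z-limits: -0.946073 ± 2.576·0.267261 = -0.946073 ± 0.688464 = [-1.634537, -0.257609]
ρ-limits: (tanh -1.634537, tanh -0.257609) = (-0.927, -0.252)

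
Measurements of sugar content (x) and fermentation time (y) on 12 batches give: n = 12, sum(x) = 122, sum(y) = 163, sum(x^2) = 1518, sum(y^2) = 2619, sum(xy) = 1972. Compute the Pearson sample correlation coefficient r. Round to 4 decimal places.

0.9389

Numerator: nΣxy − (Σx)(Σy) = 12·1972 − (122)(163) = 3778
Denominator: √[(nΣx²−(Σx)²)(nΣy²−(Σy)²)]
  nΣx²−(Σx)² = 12·1518 − 14884 = 3332;  nΣy²−(Σy)² = 12·2619 − 26569 = 4859
  √(3332·4859) = √16190188 = 4023.7033
r = 3778 / 4023.7033 = 0.9389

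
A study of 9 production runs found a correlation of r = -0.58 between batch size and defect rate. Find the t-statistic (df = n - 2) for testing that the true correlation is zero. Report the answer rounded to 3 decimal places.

1 − r² = 1 − 0.3364 = 0.6636;  √(1−r²) = 0.814616
√(n−2) = √7 = 2.645751
t = r·√(n−2)/√(1−r²) = -0.58 · 2.645751 / 0.814616 = -1.884

-1.884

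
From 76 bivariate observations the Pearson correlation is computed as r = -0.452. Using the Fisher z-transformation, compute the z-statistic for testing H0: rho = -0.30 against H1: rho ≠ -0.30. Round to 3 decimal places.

-1.518

Fisher z: atanh(-0.452) = -0.487211, atanh(-0.30) = -0.309520
z = (z_r − z_0)·√(n−3) = (-0.487211 − (-0.309520))·√73 = -0.177691 · 8.544004 = -1.518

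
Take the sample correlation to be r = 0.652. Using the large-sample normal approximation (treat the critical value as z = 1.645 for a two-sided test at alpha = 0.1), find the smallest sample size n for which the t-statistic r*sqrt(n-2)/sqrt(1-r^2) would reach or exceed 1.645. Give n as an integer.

6

Need r·√(n−2)/√(1−r²) ≥ 1.645
√(n−2) ≥ 1.645·√(1−0.425104) / 0.652 = 1.645·0.758219 / 0.652 = 1.9130
n−2 ≥ 3.6596  ⇒  n ≥ 5.6596
Smallest integer n = 6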